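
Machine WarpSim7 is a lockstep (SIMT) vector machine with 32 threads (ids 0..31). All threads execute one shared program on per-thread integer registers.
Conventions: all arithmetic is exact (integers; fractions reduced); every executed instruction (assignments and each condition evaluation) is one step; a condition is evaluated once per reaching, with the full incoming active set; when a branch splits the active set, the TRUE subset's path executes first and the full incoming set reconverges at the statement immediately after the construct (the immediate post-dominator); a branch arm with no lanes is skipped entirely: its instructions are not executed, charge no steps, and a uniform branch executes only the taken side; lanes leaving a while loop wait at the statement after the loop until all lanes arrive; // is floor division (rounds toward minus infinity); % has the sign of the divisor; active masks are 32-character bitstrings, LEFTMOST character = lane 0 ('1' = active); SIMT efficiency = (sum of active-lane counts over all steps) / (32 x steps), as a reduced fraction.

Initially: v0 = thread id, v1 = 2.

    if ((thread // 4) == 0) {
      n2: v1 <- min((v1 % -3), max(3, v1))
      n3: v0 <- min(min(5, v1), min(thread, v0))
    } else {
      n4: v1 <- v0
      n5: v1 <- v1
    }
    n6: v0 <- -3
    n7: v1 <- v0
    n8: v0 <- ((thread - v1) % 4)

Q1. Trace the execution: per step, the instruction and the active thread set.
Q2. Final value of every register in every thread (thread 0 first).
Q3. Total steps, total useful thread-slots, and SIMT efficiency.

step 0: eval ((thread // 4) == 0)    11111111111111111111111111111111
step 1: v1 <- min((v1 % -3), max(3, v1)) 11110000000000000000000000000000
step 2: v0 <- min(min(5, v1), min(thread, v0)) 11110000000000000000000000000000
step 3: v1 <- v0                     00001111111111111111111111111111
step 4: v1 <- v1                     00001111111111111111111111111111
step 5: v0 <- -3                     11111111111111111111111111111111
step 6: v1 <- v0                     11111111111111111111111111111111
step 7: v0 <- ((thread - v1) % 4)    11111111111111111111111111111111

Answer: 8 steps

v0: 3,0,1,2,3,0,1,2,3,0,1,2,3,0,1,2,3,0,1,2,3,0,1,2,3,0,1,2,3,0,1,2
v1: -3,-3,-3,-3,-3,-3,-3,-3,-3,-3,-3,-3,-3,-3,-3,-3,-3,-3,-3,-3,-3,-3,-3,-3,-3,-3,-3,-3,-3,-3,-3,-3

steps = 8; useful = 192; efficiency = 192/256 = 3/4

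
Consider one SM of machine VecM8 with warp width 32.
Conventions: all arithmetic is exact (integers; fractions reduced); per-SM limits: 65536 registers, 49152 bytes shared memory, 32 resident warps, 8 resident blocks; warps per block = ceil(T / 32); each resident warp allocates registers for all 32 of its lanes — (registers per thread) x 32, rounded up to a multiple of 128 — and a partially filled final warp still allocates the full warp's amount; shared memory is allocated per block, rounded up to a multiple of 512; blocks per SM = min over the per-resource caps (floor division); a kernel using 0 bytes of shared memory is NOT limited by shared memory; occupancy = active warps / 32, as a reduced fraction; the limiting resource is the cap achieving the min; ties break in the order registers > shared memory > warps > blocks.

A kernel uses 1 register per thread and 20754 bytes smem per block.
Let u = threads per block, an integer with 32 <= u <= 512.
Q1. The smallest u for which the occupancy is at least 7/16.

Answer: u = 193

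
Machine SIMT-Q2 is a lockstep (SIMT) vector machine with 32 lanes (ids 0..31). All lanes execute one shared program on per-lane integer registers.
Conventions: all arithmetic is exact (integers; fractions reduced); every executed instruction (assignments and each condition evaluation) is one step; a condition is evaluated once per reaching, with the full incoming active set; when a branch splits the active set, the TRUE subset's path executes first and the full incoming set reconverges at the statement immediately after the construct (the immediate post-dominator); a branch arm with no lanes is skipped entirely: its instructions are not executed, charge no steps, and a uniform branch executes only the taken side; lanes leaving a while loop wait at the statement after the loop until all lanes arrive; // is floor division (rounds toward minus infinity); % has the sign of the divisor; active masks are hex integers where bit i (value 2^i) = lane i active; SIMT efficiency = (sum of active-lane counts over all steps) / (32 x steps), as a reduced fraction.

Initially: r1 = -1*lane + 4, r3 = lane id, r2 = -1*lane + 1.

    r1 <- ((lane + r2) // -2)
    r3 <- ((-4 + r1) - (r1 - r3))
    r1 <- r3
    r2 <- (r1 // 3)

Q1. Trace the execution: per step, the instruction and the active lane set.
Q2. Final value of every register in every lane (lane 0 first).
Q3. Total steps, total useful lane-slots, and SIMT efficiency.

step 0: r1 <- ((lane + r2) // -2)    0xffffffff
step 1: r3 <- ((-4 + r1) - (r1 - r3)) 0xffffffff
step 2: r1 <- r3                     0xffffffff
step 3: r2 <- (r1 // 3)              0xffffffff

Answer: 4 steps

r1: -4,-3,-2,-1,0,1,2,3,4,5,6,7,8,9,10,11,12,13,14,15,16,17,18,19,20,21,22,23,24,25,26,27
r3: -4,-3,-2,-1,0,1,2,3,4,5,6,7,8,9,10,11,12,13,14,15,16,17,18,19,20,21,22,23,24,25,26,27
r2: -2,-1,-1,-1,0,0,0,1,1,1,2,2,2,3,3,3,4,4,4,5,5,5,6,6,6,7,7,7,8,8,8,9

steps = 4; useful = 128; efficiency = 128/128 = 1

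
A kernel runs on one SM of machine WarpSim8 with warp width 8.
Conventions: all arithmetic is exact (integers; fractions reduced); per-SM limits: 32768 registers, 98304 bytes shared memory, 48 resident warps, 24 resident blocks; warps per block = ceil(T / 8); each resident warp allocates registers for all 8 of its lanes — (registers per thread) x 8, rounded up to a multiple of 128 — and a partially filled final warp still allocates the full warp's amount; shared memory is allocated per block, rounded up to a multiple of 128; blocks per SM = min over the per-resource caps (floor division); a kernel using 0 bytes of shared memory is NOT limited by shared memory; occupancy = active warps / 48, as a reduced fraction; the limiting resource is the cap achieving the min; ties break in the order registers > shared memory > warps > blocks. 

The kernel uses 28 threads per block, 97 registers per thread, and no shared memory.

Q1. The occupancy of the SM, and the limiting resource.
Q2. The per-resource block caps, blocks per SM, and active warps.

Answer: occupancy 3/4, limited by registers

registers: 9 blocks
shared memory: no limit (kernel uses none)
warps: 12 blocks
blocks: 24 blocks

Answer: 9 blocks, 36 active warps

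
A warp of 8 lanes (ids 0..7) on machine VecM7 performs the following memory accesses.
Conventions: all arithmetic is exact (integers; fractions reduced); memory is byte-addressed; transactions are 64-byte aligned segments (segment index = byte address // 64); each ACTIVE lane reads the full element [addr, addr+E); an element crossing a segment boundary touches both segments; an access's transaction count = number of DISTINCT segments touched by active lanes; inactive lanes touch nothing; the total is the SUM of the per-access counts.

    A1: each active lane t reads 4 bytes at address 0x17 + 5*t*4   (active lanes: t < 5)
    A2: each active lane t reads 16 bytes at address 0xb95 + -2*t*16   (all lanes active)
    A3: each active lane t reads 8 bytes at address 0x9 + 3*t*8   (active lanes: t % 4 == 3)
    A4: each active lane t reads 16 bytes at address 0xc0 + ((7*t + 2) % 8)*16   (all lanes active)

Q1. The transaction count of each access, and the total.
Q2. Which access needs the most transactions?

A1: 2 transactions
A2: 5 transactions
A3: 2 transactions
A4: 2 transactions

Answer: 2,5,2,2; total 11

Answer: A2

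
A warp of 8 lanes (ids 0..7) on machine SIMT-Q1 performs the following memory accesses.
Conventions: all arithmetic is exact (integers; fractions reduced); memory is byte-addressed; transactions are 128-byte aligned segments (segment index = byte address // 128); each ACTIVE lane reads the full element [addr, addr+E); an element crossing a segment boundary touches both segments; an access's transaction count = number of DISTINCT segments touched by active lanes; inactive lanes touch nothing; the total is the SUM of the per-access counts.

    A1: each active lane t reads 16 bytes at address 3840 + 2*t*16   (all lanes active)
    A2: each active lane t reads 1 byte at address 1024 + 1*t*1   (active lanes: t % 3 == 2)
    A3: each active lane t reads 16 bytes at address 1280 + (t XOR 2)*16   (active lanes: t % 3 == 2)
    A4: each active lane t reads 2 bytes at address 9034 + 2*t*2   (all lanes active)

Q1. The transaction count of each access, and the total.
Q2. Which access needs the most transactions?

A1: 2 transactions
A2: 1 transaction
A3: 1 transaction
A4: 1 transaction

Answer: 2,1,1,1; total 5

Answer: A1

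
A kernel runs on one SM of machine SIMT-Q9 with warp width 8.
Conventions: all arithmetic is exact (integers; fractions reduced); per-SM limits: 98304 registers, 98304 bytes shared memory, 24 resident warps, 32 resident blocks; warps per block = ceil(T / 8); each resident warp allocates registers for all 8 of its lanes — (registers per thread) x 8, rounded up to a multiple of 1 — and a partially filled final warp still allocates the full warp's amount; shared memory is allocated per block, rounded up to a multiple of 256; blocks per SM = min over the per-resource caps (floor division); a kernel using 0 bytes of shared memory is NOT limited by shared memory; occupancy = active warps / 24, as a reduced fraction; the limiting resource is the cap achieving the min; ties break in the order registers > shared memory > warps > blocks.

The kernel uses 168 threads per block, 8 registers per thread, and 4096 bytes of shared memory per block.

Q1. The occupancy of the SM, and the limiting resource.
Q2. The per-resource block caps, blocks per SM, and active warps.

Answer: occupancy 7/8, limited by warps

registers: 73 blocks
shared memory: 24 blocks
warps: 1 block
blocks: 32 blocks

Answer: 1 block, 21 active warps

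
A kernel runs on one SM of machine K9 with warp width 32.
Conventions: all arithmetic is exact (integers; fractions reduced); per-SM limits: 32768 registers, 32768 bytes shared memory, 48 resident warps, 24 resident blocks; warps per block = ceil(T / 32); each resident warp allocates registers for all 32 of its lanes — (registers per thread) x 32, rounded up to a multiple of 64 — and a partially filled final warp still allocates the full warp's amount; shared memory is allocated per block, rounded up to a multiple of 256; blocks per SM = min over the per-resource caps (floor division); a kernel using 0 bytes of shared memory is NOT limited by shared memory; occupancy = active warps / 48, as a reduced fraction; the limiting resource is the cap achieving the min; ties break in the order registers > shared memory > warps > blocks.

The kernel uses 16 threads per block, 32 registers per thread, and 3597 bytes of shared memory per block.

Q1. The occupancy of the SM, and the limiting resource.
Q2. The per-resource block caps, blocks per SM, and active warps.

Answer: occupancy 1/6, limited by shared memory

registers: 32 blocks
shared memory: 8 blocks
warps: 48 blocks
blocks: 24 blocks

Answer: 8 blocks, 8 active warps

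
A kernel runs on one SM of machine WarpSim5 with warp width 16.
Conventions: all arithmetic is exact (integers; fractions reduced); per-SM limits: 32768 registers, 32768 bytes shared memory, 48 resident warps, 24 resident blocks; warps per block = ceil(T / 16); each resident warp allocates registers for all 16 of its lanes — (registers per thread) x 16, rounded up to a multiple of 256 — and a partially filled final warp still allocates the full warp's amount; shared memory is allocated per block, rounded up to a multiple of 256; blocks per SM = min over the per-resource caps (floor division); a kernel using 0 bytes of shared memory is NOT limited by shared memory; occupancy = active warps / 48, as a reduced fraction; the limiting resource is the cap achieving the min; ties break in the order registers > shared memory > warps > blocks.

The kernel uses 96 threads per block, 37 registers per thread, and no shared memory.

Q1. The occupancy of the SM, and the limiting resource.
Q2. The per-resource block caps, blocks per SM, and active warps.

Answer: occupancy 7/8, limited by registers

registers: 7 blocks
shared memory: no limit (kernel uses none)
warps: 8 blocks
blocks: 24 blocks

Answer: 7 blocks, 42 active warps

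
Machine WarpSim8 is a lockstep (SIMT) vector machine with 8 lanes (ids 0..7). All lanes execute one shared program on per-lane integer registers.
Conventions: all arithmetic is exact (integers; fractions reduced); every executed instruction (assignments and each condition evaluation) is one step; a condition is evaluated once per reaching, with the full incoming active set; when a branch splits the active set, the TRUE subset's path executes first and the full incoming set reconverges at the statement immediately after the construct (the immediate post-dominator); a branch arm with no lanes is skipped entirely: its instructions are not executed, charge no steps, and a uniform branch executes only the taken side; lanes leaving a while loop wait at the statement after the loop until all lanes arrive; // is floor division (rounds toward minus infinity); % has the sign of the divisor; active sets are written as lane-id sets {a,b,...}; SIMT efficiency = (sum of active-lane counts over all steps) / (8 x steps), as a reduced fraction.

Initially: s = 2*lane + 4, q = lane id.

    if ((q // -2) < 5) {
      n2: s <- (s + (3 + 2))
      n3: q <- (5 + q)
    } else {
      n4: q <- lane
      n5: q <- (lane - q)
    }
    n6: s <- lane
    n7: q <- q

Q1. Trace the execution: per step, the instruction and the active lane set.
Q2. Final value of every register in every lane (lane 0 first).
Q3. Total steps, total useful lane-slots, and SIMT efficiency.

step 0: eval ((q // -2) < 5)         {0,1,2,3,4,5,6,7}
step 1: s <- (s + (3 + 2))           {0,1,2,3,4,5,6,7}
step 2: q <- (5 + q)                 {0,1,2,3,4,5,6,7}
step 3: s <- lane                    {0,1,2,3,4,5,6,7}
step 4: q <- q                       {0,1,2,3,4,5,6,7}

Answer: 5 steps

s: 0,1,2,3,4,5,6,7
q: 5,6,7,8,9,10,11,12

steps = 5; useful = 40; efficiency = 40/40 = 1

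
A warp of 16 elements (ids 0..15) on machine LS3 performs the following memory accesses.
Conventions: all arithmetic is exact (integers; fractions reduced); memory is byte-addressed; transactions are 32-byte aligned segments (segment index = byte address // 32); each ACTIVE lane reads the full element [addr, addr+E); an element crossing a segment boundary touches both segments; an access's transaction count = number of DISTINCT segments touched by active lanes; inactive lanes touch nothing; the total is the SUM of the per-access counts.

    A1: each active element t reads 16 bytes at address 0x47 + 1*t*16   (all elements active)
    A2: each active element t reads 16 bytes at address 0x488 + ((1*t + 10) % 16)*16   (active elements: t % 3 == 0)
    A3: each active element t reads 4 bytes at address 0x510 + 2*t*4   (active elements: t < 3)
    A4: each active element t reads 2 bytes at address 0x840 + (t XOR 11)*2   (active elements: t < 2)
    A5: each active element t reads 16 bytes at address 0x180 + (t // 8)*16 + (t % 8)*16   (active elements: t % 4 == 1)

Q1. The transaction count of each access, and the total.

A1: 9 transactions
A2: 8 transactions
A3: 2 transactions
A4: 1 transaction
A5: 4 transactions

Answer: 9,8,2,1,4; total 24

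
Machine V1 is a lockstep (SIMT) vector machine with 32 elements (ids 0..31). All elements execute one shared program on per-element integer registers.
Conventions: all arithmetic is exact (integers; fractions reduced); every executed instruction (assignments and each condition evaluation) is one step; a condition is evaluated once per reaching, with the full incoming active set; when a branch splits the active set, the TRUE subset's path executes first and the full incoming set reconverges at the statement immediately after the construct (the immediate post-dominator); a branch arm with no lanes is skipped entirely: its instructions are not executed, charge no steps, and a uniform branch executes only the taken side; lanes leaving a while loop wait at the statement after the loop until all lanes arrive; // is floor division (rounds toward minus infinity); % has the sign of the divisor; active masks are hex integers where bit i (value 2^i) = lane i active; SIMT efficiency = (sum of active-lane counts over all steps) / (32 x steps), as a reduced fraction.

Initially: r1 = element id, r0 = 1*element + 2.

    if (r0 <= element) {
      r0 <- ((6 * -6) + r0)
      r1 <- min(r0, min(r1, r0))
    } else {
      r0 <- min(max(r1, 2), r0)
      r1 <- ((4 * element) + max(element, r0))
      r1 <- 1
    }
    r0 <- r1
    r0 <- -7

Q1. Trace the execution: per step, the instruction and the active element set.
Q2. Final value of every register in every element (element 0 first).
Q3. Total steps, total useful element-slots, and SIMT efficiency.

step 0: eval (r0 <= element)         0xffffffff
step 1: r0 <- min(max(r1, 2), r0)    0xffffffff
step 2: r1 <- ((4 * element) + max(element, r0)) 0xffffffff
step 3: r1 <- 1                      0xffffffff
step 4: r0 <- r1                     0xffffffff
step 5: r0 <- -7                     0xffffffff

Answer: 6 steps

r1: 1,1,1,1,1,1,1,1,1,1,1,1,1,1,1,1,1,1,1,1,1,1,1,1,1,1,1,1,1,1,1,1
r0: -7,-7,-7,-7,-7,-7,-7,-7,-7,-7,-7,-7,-7,-7,-7,-7,-7,-7,-7,-7,-7,-7,-7,-7,-7,-7,-7,-7,-7,-7,-7,-7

steps = 6; useful = 192; efficiency = 192/192 = 1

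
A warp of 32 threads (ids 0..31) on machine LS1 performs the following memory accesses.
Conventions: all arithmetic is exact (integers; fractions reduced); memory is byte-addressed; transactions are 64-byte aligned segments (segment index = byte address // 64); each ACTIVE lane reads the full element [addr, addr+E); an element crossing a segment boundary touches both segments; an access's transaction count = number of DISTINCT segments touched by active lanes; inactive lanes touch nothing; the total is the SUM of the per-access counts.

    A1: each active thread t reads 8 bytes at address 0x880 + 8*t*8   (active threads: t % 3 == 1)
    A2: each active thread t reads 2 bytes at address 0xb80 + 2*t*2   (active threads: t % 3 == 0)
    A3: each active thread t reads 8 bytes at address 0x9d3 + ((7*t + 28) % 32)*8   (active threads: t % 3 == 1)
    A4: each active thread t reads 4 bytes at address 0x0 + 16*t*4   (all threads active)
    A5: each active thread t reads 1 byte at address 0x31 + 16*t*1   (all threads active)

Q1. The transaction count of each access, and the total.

A1: 11 transactions
A2: 2 transactions
A3: 4 transactions
A4: 32 transactions
A5: 9 transactions

Answer: 11,2,4,32,9; total 58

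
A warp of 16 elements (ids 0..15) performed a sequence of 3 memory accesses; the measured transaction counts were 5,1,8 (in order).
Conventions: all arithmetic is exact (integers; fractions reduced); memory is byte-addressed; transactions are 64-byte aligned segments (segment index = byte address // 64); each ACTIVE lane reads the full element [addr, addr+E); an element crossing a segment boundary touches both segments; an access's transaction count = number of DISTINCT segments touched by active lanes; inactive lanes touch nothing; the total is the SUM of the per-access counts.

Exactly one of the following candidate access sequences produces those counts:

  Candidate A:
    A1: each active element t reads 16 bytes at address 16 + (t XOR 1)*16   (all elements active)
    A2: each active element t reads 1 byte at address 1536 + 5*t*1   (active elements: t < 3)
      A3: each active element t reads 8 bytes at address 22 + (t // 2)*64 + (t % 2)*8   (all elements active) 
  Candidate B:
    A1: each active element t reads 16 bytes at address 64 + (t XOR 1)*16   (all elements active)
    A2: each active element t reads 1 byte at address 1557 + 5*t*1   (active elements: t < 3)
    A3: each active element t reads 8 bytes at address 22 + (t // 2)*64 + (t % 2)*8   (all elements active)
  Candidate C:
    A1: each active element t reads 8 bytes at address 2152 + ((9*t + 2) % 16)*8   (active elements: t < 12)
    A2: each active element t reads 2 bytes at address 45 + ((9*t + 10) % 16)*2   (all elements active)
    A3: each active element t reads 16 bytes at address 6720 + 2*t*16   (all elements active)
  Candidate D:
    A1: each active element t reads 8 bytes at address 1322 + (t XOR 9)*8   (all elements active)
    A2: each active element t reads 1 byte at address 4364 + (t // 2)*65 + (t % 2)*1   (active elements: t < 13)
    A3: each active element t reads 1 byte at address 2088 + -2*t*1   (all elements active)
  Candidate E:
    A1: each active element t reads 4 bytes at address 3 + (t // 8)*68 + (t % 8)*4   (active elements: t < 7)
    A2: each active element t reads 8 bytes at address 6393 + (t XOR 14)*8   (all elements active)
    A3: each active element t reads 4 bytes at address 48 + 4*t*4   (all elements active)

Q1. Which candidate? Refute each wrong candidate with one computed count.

B: A1 gives 4 transactions, not 5
C: A1 gives 3 transactions, not 5
D: A1 gives 3 transactions, not 5
E: A1 gives 1 transaction, not 5
A: all counts match (5,1,8)

Answer: A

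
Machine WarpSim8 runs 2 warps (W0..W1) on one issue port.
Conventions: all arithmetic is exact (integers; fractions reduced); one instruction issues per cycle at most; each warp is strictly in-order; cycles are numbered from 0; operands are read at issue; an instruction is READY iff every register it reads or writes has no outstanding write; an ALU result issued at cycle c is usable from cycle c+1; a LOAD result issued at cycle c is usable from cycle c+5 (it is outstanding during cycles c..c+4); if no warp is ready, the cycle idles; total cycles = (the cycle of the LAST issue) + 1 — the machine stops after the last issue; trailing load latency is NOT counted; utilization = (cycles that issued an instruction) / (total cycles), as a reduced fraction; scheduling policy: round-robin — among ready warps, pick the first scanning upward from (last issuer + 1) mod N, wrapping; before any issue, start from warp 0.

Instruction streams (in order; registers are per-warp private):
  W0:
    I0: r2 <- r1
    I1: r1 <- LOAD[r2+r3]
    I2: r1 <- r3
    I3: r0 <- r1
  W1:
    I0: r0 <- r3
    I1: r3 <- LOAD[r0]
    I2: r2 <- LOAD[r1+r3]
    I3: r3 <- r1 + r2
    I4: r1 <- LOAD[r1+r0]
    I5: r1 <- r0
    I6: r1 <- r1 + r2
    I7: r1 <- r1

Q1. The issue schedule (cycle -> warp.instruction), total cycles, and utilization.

cycle 0: W0.I0
cycle 1: W1.I0
cycle 2: W0.I1
cycle 3: W1.I1
cycle 4: idle
cycle 5: idle
cycle 6: idle
cycle 7: W0.I2
cycle 8: W1.I2
cycle 9: W0.I3
cycle 10: idle
cycle 11: idle
cycle 12: idle
cycle 13: W1.I3
cycle 14: W1.I4
cycle 15: idle
cycle 16: idle
cycle 17: idle
cycle 18: idle
cycle 19: W1.I5
cycle 20: W1.I6
cycle 21: W1.I7

Answer: 22 cycles, utilization 6/11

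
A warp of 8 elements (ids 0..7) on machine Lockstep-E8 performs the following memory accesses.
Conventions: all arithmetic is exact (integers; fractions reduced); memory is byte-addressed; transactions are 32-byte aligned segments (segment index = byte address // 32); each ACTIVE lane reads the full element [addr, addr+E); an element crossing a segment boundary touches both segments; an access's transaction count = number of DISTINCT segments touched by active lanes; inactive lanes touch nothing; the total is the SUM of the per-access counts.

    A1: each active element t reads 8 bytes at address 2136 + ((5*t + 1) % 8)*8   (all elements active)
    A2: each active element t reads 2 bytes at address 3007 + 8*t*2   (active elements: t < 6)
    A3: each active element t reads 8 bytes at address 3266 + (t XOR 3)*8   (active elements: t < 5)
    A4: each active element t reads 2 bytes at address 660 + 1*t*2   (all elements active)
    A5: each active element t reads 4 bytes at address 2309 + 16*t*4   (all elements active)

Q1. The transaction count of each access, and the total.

A1: 3 transactions
A2: 4 transactions
A3: 3 transactions
A4: 2 transactions
A5: 8 transactions

Answer: 3,4,3,2,8; total 20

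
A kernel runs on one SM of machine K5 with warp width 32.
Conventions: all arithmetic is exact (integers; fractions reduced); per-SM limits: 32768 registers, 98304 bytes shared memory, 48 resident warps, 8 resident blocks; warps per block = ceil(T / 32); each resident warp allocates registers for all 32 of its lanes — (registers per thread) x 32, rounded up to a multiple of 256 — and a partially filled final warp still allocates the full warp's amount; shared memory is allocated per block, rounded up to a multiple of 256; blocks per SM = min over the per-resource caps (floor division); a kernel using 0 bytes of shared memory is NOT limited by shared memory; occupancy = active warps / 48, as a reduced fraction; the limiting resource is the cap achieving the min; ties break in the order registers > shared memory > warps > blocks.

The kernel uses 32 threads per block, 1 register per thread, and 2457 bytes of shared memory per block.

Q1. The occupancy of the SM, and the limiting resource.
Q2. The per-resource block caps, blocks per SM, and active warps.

Answer: occupancy 1/6, limited by blocks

registers: 128 blocks
shared memory: 38 blocks
warps: 48 blocks
blocks: 8 blocks

Answer: 8 blocks, 8 active warps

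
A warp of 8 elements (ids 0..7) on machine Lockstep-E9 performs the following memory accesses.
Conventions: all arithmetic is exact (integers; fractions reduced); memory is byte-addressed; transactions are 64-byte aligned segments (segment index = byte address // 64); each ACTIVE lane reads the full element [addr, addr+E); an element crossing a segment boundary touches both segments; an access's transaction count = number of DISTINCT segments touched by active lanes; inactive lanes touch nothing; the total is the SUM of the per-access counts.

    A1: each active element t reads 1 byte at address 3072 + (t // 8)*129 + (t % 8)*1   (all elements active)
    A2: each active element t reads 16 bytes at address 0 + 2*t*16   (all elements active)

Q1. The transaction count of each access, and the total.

A1: 1 transaction
A2: 4 transactions

Answer: 1,4; total 5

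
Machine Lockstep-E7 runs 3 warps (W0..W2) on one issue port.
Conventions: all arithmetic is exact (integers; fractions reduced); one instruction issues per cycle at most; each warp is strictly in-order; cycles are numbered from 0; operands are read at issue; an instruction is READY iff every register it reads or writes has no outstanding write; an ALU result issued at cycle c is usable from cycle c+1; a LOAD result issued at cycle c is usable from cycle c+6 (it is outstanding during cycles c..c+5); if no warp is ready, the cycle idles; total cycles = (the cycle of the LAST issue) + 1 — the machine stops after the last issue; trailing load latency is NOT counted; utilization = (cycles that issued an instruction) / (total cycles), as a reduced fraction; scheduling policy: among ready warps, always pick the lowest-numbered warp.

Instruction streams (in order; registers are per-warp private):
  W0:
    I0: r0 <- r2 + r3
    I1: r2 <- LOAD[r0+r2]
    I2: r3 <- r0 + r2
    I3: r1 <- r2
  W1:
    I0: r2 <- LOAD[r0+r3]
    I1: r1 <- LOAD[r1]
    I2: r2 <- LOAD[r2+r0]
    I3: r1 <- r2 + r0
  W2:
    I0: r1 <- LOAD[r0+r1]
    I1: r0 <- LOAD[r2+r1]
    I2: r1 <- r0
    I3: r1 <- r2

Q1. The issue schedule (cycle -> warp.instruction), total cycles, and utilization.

cycle 0: W0.I0
cycle 1: W0.I1
cycle 2: W1.I0
cycle 3: W1.I1
cycle 4: W2.I0
cycle 5: idle
cycle 6: idle
cycle 7: W0.I2
cycle 8: W0.I3
cycle 9: W1.I2
cycle 10: W2.I1
cycle 11: idle
cycle 12: idle
cycle 13: idle
cycle 14: idle
cycle 15: W1.I3
cycle 16: W2.I2
cycle 17: W2.I3

Answer: 18 cycles, utilization 2/3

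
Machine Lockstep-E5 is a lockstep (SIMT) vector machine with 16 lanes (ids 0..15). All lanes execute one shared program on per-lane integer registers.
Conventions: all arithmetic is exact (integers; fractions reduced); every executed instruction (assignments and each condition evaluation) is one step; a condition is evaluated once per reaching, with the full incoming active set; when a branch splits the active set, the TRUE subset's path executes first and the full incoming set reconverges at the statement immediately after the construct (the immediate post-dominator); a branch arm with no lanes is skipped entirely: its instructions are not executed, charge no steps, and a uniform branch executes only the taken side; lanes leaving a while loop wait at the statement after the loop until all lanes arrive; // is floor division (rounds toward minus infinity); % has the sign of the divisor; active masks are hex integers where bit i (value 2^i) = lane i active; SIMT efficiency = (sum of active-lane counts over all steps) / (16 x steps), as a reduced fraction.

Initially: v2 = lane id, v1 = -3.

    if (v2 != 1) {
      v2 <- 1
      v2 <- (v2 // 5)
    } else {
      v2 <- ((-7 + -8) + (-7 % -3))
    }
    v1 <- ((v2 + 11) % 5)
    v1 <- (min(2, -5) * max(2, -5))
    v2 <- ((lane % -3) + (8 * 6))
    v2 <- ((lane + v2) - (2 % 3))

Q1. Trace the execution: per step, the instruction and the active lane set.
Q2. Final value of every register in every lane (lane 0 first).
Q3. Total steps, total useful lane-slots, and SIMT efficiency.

step 0: eval (v2 != 1)               0xffff
step 1: v2 <- 1                      0xfffd
step 2: v2 <- (v2 // 5)              0xfffd
step 3: v2 <- ((-7 + -8) + (-7 % -3)) 0x0002
step 4: v1 <- ((v2 + 11) % 5)        0xffff
step 5: v1 <- (min(2, -5) * max(2, -5)) 0xffff
step 6: v2 <- ((lane % -3) + (8 * 6)) 0xffff
step 7: v2 <- ((lane + v2) - (2 % 3)) 0xffff

Answer: 8 steps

v2: 46,45,47,49,48,50,52,51,53,55,54,56,58,57,59,61
v1: -10,-10,-10,-10,-10,-10,-10,-10,-10,-10,-10,-10,-10,-10,-10,-10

steps = 8; useful = 111; efficiency = 111/128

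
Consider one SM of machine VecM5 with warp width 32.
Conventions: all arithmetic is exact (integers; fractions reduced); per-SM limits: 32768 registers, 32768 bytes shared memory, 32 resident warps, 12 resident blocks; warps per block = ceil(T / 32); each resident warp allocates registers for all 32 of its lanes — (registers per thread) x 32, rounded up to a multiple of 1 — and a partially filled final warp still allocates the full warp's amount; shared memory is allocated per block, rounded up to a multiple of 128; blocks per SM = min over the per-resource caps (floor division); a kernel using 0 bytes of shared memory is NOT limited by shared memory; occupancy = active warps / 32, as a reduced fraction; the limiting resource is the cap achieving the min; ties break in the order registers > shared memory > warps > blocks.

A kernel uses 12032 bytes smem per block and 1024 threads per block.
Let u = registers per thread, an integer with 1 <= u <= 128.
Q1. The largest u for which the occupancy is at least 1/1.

Answer: u = 32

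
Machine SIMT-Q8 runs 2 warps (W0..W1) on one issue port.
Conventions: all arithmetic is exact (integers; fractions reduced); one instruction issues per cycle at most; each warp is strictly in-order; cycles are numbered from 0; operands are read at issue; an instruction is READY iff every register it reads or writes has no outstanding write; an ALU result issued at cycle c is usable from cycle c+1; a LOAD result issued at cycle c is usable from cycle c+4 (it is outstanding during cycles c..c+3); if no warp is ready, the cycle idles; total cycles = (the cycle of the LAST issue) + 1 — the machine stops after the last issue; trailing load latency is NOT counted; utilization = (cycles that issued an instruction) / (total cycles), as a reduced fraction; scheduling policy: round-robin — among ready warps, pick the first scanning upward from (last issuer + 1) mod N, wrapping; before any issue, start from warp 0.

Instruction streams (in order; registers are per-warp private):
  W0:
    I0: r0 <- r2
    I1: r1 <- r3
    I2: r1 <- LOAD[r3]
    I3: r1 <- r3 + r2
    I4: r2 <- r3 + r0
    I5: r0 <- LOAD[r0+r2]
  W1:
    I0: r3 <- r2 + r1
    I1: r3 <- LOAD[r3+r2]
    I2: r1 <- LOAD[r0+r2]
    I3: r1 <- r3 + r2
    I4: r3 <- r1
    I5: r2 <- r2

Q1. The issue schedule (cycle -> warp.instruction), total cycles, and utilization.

cycle 0: W0.I0
cycle 1: W1.I0
cycle 2: W0.I1
cycle 3: W1.I1
cycle 4: W0.I2
cycle 5: W1.I2
cycle 6: idle
cycle 7: idle
cycle 8: W0.I3
cycle 9: W1.I3
cycle 10: W0.I4
cycle 11: W1.I4
cycle 12: W0.I5
cycle 13: W1.I5

Answer: 14 cycles, utilization 6/7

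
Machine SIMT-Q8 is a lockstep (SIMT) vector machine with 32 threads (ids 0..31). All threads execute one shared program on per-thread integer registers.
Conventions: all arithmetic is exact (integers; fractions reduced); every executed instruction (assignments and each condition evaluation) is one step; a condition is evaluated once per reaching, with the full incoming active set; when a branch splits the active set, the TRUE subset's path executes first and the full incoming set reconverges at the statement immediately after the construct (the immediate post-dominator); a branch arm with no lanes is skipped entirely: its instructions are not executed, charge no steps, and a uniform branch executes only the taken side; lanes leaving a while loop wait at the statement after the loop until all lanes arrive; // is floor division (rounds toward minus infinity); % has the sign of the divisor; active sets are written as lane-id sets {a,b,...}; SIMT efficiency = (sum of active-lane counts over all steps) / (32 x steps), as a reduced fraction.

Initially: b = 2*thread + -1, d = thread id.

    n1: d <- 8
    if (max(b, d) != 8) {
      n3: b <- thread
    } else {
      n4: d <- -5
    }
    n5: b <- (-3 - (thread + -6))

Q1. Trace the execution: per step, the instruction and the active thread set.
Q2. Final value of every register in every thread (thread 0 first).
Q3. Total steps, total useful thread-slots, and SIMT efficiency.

step 0: d <- 8                       {0,1,2,3,4,5,6,7,8,9,10,11,12,13,14,15,16,17,18,19,20,21,22,23,24,25,26,27,28,29,30,31}
step 1: eval (max(b, d) != 8)        {0,1,2,3,4,5,6,7,8,9,10,11,12,13,14,15,16,17,18,19,20,21,22,23,24,25,26,27,28,29,30,31}
step 2: b <- thread                  {5,6,7,8,9,10,11,12,13,14,15,16,17,18,19,20,21,22,23,24,25,26,27,28,29,30,31}
step 3: d <- -5                      {0,1,2,3,4}
step 4: b <- (-3 - (thread + -6))    {0,1,2,3,4,5,6,7,8,9,10,11,12,13,14,15,16,17,18,19,20,21,22,23,24,25,26,27,28,29,30,31}

Answer: 5 steps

b: 3,2,1,0,-1,-2,-3,-4,-5,-6,-7,-8,-9,-10,-11,-12,-13,-14,-15,-16,-17,-18,-19,-20,-21,-22,-23,-24,-25,-26,-27,-28
d: -5,-5,-5,-5,-5,8,8,8,8,8,8,8,8,8,8,8,8,8,8,8,8,8,8,8,8,8,8,8,8,8,8,8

steps = 5; useful = 128; efficiency = 128/160 = 4/5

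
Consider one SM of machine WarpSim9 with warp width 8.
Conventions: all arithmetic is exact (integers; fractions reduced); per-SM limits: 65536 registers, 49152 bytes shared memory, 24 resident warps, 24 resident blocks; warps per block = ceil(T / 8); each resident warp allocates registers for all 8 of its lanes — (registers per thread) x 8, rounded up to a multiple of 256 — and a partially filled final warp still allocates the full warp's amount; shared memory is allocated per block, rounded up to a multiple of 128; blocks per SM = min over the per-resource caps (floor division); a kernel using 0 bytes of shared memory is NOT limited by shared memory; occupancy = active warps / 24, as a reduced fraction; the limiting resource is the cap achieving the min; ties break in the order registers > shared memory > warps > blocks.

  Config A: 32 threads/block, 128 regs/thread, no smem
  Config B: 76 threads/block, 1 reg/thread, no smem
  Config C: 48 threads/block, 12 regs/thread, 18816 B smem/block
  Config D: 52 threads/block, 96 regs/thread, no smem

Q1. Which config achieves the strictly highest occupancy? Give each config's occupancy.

occupancies: A 1, B 5/6, C 1/2, D 7/8

Answer: A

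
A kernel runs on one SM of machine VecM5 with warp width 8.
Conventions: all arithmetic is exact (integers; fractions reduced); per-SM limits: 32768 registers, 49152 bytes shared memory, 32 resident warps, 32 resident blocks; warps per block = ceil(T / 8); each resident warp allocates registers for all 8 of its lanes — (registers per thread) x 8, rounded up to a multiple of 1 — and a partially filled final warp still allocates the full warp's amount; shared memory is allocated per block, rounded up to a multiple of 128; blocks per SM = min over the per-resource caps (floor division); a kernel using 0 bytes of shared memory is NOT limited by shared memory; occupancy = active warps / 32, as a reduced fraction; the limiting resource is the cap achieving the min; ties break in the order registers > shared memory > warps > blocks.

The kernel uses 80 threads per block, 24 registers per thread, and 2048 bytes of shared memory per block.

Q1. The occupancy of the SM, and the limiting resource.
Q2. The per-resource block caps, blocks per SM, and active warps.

Answer: occupancy 15/16, limited by warps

registers: 17 blocks
shared memory: 24 blocks
warps: 3 blocks
blocks: 32 blocks

Answer: 3 blocks, 30 active warps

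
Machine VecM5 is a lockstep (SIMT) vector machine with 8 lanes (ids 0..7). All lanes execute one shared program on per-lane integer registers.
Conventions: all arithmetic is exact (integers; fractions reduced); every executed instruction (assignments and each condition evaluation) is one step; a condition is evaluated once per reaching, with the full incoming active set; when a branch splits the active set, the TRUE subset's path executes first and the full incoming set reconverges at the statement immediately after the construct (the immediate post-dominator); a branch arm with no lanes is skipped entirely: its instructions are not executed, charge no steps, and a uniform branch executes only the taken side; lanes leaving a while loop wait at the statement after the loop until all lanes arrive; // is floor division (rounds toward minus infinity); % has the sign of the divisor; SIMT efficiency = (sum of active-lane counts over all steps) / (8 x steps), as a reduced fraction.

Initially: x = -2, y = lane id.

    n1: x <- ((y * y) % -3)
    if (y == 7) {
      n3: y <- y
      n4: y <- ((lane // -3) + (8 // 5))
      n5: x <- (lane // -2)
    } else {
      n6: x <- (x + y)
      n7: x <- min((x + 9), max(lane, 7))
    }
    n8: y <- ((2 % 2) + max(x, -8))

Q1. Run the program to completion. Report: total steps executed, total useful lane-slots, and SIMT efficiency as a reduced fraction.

Answer: 8 steps, 41 useful, 41/64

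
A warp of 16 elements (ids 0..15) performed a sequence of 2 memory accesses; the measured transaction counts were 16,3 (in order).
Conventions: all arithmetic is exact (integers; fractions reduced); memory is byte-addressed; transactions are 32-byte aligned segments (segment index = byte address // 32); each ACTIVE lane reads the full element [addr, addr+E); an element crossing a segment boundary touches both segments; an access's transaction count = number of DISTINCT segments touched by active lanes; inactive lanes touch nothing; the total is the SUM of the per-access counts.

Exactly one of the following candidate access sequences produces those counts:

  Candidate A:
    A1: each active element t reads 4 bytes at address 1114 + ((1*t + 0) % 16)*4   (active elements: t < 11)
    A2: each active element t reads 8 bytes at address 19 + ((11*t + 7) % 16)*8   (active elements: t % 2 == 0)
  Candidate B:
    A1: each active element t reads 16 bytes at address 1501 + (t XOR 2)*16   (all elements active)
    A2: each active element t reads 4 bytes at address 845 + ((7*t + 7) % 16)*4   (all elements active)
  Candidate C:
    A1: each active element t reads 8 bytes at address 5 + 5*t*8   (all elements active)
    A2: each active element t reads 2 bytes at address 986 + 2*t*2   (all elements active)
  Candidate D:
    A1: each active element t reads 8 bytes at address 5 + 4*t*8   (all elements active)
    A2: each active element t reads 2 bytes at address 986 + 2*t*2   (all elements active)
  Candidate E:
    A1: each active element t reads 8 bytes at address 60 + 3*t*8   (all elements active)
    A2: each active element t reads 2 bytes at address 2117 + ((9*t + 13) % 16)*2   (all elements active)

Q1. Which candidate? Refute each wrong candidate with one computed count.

A: A1 gives 3 transactions, not 16
B: A1 gives 9 transactions, not 16
C: A1 gives 20 transactions, not 16
E: A1 gives 13 transactions, not 16
D: all counts match (16,3)

Answer: D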